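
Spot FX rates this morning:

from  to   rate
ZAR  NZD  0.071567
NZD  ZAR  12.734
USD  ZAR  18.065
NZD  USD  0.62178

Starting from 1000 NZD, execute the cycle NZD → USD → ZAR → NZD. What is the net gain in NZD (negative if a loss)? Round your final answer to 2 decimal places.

-196.13

1000 NZD × 0.62178 = 621.78 USD
621.78 USD × 18.065 = 11232.4557 ZAR
11232.4557 ZAR × 0.071567 = 803.8731570819 NZD
Net change: 803.8731570819 − 1000 = -196.1268429181 NZD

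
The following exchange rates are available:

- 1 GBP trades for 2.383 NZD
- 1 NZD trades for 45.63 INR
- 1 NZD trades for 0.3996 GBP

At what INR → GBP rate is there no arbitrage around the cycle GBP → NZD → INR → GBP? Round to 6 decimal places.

Known legs of the cycle: 2.383 × 45.63 = 108.73629
For no arbitrage the full-cycle product must be 1, so the missing rate is 1 / 108.73629 ≈ 0.00919656.

0.009197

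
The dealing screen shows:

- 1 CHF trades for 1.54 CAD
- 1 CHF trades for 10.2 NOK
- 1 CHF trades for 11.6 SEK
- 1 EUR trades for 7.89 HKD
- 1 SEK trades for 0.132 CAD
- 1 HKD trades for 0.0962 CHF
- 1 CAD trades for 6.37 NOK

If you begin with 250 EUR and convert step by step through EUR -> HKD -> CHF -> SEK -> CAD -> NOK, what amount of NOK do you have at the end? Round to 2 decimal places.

250 EUR × 7.89 = 1972.5 HKD
1972.5 HKD × 0.0962 = 189.7545 CHF
189.7545 CHF × 11.6 = 2201.1522 SEK
2201.1522 SEK × 0.132 = 290.5520904 CAD
290.5520904 CAD × 6.37 = 1850.816815848 NOK

1850.82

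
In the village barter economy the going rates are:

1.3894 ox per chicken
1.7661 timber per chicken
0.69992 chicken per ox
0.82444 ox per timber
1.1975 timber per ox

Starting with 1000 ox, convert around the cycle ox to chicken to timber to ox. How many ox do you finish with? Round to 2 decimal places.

1000 ox × 0.69992 = 699.92 chicken
699.92 chicken × 1.7661 = 1236.128712 timber
1236.128712 timber × 0.82444 = 1019.11395532128 ox

1019.11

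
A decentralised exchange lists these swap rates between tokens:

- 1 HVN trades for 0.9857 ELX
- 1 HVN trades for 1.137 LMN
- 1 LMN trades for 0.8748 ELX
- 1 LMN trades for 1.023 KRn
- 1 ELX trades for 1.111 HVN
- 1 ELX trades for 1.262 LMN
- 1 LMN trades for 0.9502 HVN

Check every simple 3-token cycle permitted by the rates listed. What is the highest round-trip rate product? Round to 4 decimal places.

1.1820

HVN→ELX→LMN→HVN: 0.9857 × 1.262 × 0.9502 = 1.18200
HVN→LMN→ELX→HVN: 1.137 × 0.8748 × 1.111 = 1.10505
Maximum is HVN→ELX→LMN→HVN at 1.1820; arbitrage exists.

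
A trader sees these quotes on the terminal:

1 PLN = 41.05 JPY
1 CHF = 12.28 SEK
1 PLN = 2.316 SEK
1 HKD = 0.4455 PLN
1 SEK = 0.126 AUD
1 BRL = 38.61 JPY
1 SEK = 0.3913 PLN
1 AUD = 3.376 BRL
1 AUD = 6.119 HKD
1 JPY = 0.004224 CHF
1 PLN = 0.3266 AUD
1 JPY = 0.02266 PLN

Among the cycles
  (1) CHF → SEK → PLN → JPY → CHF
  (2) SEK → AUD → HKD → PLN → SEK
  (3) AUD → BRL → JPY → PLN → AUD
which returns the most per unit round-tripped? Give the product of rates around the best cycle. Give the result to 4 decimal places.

(1) 12.28 × 0.3913 × 41.05 × 0.004224 = 0.83319
(2) 0.126 × 6.119 × 0.4455 × 2.316 = 0.79549
(3) 3.376 × 38.61 × 0.02266 × 0.3266 = 0.96467
Highest is cycle (3) at 0.9647 (≤1, no arbitrage).

0.9647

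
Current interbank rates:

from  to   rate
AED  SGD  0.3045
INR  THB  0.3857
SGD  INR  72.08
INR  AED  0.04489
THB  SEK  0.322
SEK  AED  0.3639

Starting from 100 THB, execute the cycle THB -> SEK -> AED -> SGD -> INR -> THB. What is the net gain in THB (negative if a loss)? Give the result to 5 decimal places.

100 THB × 0.322 = 32.2 SEK
32.2 SEK × 0.3639 = 11.71758 AED
11.71758 AED × 0.3045 = 3.56800311 SGD
3.56800311 SGD × 72.08 = 257.1816641688 INR
257.1816641688 INR × 0.3857 = 99.19496786990616 THB
Net change: 99.19496786990616 − 100 = -0.80503213009384 THB

-0.80503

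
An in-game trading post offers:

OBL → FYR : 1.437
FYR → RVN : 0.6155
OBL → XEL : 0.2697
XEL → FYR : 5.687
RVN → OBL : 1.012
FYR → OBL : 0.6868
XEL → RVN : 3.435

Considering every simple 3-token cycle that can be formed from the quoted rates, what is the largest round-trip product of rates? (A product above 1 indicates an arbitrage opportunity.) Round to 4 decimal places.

1.0534

OBL→XEL→FYR→OBL: 0.2697 × 5.687 × 0.6868 = 1.05340
OBL→XEL→RVN→OBL: 0.2697 × 3.435 × 1.012 = 0.93754
OBL→FYR→RVN→OBL: 1.437 × 0.6155 × 1.012 = 0.89509
Maximum is OBL→XEL→FYR→OBL at 1.0534; arbitrage exists.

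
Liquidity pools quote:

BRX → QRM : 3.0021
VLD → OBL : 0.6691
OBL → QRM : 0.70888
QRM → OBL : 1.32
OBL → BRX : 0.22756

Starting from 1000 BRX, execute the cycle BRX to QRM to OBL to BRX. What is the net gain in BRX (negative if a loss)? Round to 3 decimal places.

1000 BRX × 3.0021 = 3002.1 QRM
3002.1 QRM × 1.32 = 3962.772 OBL
3962.772 OBL × 0.22756 = 901.76839632 BRX
Net change: 901.76839632 − 1000 = -98.23160368 BRX

-98.232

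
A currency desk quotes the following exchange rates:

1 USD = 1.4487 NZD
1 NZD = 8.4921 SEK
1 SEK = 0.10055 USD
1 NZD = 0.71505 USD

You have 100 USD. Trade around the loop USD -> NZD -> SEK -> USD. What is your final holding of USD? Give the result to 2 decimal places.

123.70

100 USD × 1.4487 = 144.87 NZD
144.87 NZD × 8.4921 = 1230.250527 SEK
1230.250527 SEK × 0.10055 = 123.70169048985 USD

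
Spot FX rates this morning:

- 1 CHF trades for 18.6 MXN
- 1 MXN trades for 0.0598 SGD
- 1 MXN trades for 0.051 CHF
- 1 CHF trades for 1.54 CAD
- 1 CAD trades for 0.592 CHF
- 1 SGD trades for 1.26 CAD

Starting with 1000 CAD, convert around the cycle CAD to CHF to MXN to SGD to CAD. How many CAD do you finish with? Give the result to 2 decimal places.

829.67

1000 CAD × 0.592 = 592 CHF
592 CHF × 18.6 = 11011.2 MXN
11011.2 MXN × 0.0598 = 658.46976 SGD
658.46976 SGD × 1.26 = 829.6718976 CAD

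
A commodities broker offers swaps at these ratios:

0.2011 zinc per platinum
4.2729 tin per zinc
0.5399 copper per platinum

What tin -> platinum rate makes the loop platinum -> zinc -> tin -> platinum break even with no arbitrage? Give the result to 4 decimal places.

Known legs of the cycle: 0.2011 × 4.2729 = 0.85928019
For no arbitrage the full-cycle product must be 1, so the missing rate is 1 / 0.85928019 ≈ 1.163765.

1.1638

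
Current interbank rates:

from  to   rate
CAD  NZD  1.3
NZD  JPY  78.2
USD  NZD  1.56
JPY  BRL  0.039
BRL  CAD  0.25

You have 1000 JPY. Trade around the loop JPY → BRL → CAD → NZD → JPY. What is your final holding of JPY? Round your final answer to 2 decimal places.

1000 JPY × 0.039 = 39 BRL
39 BRL × 0.25 = 9.75 CAD
9.75 CAD × 1.3 = 12.675 NZD
12.675 NZD × 78.2 = 991.185 JPY

991.19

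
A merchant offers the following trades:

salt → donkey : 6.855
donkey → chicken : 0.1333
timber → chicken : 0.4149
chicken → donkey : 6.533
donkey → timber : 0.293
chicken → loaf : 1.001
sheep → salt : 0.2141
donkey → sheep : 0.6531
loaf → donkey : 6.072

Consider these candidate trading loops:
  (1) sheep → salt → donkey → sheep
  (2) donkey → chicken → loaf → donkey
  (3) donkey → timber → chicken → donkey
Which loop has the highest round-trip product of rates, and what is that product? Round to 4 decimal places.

(1) 0.2141 × 6.855 × 0.6531 = 0.95853
(2) 0.1333 × 1.001 × 6.072 = 0.81021
(3) 0.293 × 0.4149 × 6.533 = 0.79419
Highest is cycle (1) at 0.9585 (≤1, no arbitrage).

0.9585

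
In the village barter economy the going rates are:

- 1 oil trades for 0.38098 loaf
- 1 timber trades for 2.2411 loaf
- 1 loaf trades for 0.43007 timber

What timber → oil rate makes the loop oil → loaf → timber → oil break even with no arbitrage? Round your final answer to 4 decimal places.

Known legs of the cycle: 0.38098 × 0.43007 = 0.1638480686
For no arbitrage the full-cycle product must be 1, so the missing rate is 1 / 0.1638480686 ≈ 6.103215.

6.1032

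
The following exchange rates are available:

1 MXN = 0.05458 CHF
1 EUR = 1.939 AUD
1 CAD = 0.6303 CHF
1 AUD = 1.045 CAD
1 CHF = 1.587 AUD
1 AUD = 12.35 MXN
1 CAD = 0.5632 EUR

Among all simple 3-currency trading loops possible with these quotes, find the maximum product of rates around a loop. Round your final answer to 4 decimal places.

1.1412

EUR→AUD→CAD→EUR: 1.939 × 1.045 × 0.5632 = 1.14119
MXN→CHF→AUD→MXN: 0.05458 × 1.587 × 12.35 = 1.06974
CAD→CHF→AUD→CAD: 0.6303 × 1.587 × 1.045 = 1.04530
Maximum is EUR→AUD→CAD→EUR at 1.1412; arbitrage exists.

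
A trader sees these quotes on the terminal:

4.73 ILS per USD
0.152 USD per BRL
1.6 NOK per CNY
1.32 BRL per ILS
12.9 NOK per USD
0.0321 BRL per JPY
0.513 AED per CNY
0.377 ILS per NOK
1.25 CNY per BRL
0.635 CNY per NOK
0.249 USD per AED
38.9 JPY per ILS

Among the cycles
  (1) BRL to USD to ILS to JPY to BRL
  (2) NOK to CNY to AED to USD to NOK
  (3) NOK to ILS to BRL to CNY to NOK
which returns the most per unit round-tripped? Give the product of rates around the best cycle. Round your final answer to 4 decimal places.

(1) 0.152 × 4.73 × 38.9 × 0.0321 = 0.89776
(2) 0.635 × 0.513 × 0.249 × 12.9 = 1.04636
(3) 0.377 × 1.32 × 1.25 × 1.6 = 0.99528
Highest is cycle (2) at 1.0464 (>1, arbitrage).

1.0464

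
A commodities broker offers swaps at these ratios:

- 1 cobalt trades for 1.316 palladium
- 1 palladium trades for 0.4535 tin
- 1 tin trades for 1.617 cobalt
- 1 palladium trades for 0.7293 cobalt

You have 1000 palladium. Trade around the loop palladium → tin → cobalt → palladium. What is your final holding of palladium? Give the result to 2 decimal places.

1000 palladium × 0.4535 = 453.5 tin
453.5 tin × 1.617 = 733.3095 cobalt
733.3095 cobalt × 1.316 = 965.035302 palladium

965.04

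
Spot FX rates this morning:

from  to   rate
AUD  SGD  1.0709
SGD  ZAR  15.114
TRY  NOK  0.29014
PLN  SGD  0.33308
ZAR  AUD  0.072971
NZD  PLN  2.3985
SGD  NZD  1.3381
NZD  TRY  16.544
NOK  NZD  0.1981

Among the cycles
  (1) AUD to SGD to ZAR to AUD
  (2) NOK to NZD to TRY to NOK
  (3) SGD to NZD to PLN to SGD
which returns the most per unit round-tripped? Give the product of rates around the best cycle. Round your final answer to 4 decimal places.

1.1811

(1) 1.0709 × 15.114 × 0.072971 = 1.18108
(2) 0.1981 × 16.544 × 0.29014 = 0.95090
(3) 1.3381 × 2.3985 × 0.33308 = 1.06900
Highest is cycle (1) at 1.1811 (>1, arbitrage).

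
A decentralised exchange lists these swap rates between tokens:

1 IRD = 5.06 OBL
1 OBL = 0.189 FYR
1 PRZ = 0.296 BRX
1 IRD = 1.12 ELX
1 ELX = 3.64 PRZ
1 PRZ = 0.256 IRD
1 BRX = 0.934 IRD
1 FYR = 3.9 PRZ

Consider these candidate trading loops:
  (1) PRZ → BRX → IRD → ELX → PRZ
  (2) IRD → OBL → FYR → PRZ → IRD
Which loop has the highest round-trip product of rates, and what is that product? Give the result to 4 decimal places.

1.1271

(1) 0.296 × 0.934 × 1.12 × 3.64 = 1.12709
(2) 5.06 × 0.189 × 3.9 × 0.256 = 0.95481
Highest is cycle (1) at 1.1271 (>1, arbitrage).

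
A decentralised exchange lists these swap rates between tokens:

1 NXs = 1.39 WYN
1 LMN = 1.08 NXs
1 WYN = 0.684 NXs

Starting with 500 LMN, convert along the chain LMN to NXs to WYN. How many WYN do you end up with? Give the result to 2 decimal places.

750.60

500 LMN × 1.08 = 540 NXs
540 NXs × 1.39 = 750.6 WYN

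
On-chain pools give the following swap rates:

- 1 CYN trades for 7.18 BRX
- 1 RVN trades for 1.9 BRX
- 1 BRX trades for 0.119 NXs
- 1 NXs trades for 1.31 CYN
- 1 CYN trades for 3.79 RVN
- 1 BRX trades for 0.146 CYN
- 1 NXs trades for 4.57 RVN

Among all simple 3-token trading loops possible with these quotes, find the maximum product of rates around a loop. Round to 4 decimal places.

1.1193

CYN→BRX→NXs→CYN: 7.18 × 0.119 × 1.31 = 1.11929
CYN→RVN→BRX→CYN: 3.79 × 1.9 × 0.146 = 1.05135
NXs→RVN→BRX→NXs: 4.57 × 1.9 × 0.119 = 1.03328
Maximum is CYN→BRX→NXs→CYN at 1.1193; arbitrage exists.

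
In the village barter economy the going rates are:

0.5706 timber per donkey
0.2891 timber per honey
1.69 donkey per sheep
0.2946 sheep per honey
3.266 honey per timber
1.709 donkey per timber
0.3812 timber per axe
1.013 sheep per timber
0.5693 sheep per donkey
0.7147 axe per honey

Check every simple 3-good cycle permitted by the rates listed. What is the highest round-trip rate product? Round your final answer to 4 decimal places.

0.9769

timber→sheep→donkey→timber: 1.013 × 1.69 × 0.5706 = 0.97685
timber→honey→axe→timber: 3.266 × 0.7147 × 0.3812 = 0.88980
Maximum is timber→sheep→donkey→timber at 0.9769; no arbitrage — every cycle loses value.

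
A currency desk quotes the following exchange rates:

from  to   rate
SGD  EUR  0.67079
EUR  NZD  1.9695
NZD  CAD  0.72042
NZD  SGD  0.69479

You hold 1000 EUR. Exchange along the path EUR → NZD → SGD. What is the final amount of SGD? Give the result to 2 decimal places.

1368.39

1000 EUR × 1.9695 = 1969.5 NZD
1969.5 NZD × 0.69479 = 1368.388905 SGD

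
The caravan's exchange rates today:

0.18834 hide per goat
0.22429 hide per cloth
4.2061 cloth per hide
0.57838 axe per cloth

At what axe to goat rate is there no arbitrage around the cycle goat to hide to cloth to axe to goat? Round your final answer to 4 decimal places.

Known legs of the cycle: 0.18834 × 4.2061 × 0.57838 = 0.45817926038412
For no arbitrage the full-cycle product must be 1, so the missing rate is 1 / 0.45817926038412 ≈ 2.182552.

2.1826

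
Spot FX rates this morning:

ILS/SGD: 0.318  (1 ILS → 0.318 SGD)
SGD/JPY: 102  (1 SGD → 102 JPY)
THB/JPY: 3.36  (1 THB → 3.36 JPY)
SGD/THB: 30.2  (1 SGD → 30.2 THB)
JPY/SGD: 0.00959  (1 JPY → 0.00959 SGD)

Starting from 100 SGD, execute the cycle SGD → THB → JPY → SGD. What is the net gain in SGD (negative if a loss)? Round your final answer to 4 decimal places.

100 SGD × 30.2 = 3020 THB
3020 THB × 3.36 = 10147.2 JPY
10147.2 JPY × 0.00959 = 97.311648 SGD
Net change: 97.311648 − 100 = -2.688352 SGD

-2.6884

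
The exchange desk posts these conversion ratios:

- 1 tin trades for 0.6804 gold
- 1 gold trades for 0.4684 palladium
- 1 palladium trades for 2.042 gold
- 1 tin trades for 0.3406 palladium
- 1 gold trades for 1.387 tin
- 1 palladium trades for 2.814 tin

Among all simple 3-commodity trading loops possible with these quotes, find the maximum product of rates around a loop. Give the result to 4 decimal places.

0.9647

palladium→gold→tin→palladium: 2.042 × 1.387 × 0.3406 = 0.96467
palladium→tin→gold→palladium: 2.814 × 0.6804 × 0.4684 = 0.89682
Maximum is palladium→gold→tin→palladium at 0.9647; no arbitrage — every cycle loses value.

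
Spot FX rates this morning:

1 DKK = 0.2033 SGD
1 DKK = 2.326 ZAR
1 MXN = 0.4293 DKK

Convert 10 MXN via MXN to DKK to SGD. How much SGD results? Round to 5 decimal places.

0.87277

10 MXN × 0.4293 = 4.293 DKK
4.293 DKK × 0.2033 = 0.8727669 SGD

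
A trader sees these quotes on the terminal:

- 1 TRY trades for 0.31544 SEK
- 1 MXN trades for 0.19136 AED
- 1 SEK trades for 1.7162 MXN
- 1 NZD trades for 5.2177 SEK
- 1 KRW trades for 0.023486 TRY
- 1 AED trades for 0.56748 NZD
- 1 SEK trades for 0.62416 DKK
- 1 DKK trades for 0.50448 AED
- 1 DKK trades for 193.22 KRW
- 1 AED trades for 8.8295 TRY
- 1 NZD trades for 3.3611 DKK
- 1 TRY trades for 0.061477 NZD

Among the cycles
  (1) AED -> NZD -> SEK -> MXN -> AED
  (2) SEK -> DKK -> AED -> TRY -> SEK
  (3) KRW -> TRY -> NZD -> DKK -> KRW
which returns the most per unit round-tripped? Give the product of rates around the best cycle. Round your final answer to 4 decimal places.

0.9724

(1) 0.56748 × 5.2177 × 1.7162 × 0.19136 = 0.97241
(2) 0.62416 × 0.50448 × 8.8295 × 0.31544 = 0.87699
(3) 0.023486 × 0.061477 × 3.3611 × 193.22 = 0.93768
Highest is cycle (1) at 0.9724 (≤1, no arbitrage).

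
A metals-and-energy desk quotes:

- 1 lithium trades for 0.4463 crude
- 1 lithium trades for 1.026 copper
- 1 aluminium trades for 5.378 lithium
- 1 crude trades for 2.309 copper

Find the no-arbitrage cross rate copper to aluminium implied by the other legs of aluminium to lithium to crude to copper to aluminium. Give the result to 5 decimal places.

Known legs of the cycle: 5.378 × 0.4463 × 2.309 = 5.5420650326
For no arbitrage the full-cycle product must be 1, so the missing rate is 1 / 5.5420650326 ≈ 0.1804382.

0.18044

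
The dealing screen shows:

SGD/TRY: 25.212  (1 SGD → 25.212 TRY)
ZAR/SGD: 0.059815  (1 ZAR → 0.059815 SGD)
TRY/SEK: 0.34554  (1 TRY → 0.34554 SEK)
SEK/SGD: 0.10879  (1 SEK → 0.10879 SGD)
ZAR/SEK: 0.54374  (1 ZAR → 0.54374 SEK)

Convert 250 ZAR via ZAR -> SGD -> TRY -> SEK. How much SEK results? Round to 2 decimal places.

130.27

250 ZAR × 0.059815 = 14.95375 SGD
14.95375 SGD × 25.212 = 377.013945 TRY
377.013945 TRY × 0.34554 = 130.2733985553 SEK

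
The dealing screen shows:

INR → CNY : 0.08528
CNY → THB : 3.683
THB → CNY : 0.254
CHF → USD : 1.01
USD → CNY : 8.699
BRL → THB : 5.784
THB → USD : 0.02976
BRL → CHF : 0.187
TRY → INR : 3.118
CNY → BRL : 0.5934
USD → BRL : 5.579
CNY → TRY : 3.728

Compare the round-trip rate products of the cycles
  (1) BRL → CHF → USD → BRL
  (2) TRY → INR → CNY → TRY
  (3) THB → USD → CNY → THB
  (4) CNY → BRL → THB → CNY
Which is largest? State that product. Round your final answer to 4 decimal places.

(1) 0.187 × 1.01 × 5.579 = 1.05371
(2) 3.118 × 0.08528 × 3.728 = 0.99129
(3) 0.02976 × 8.699 × 3.683 = 0.95346
(4) 0.5934 × 5.784 × 0.254 = 0.87179
Highest is cycle (1) at 1.0537 (>1, arbitrage).

1.0537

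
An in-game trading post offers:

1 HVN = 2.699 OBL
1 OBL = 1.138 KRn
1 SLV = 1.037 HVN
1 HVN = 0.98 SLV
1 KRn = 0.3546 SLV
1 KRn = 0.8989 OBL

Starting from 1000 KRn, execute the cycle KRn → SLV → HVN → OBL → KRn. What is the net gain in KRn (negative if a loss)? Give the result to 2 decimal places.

129.44

1000 KRn × 0.3546 = 354.6 SLV
354.6 SLV × 1.037 = 367.7202 HVN
367.7202 HVN × 2.699 = 992.4768198 OBL
992.4768198 OBL × 1.138 = 1129.4386209324 KRn
Net change: 1129.4386209324 − 1000 = 129.4386209324 KRn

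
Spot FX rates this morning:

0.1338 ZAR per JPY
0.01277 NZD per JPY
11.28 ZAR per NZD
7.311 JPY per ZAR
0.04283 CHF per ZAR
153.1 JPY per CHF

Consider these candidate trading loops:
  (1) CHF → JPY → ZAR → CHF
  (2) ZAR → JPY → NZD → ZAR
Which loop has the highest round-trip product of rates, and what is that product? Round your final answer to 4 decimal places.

1.0531

(1) 153.1 × 0.1338 × 0.04283 = 0.87736
(2) 7.311 × 0.01277 × 11.28 = 1.05312
Highest is cycle (2) at 1.0531 (>1, arbitrage).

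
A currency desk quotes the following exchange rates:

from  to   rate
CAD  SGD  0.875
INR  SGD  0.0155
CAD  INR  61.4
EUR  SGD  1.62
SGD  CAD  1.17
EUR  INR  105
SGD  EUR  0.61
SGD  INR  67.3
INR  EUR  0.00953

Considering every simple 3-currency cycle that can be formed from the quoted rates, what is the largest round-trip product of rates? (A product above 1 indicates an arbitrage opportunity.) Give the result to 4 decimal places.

SGD→CAD→INR→SGD: 1.17 × 61.4 × 0.0155 = 1.11349
EUR→SGD→INR→EUR: 1.62 × 67.3 × 0.00953 = 1.03902
EUR→INR→SGD→EUR: 105 × 0.0155 × 0.61 = 0.99278
Maximum is SGD→CAD→INR→SGD at 1.1135; arbitrage exists.

1.1135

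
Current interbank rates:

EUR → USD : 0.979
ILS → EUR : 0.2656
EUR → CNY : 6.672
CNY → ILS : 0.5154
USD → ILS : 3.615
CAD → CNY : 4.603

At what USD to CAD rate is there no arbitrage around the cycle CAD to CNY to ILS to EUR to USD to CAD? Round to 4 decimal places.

1.6211

Known legs of the cycle: 4.603 × 0.5154 × 0.2656 × 0.979 = 0.61687355345088
For no arbitrage the full-cycle product must be 1, so the missing rate is 1 / 0.61687355345088 ≈ 1.621078.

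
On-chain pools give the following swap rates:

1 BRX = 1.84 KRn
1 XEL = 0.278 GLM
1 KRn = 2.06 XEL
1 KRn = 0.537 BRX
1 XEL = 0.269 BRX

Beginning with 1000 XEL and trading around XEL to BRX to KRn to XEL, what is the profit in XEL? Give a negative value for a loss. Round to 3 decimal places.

1000 XEL × 0.269 = 269 BRX
269 BRX × 1.84 = 494.96 KRn
494.96 KRn × 2.06 = 1019.6176 XEL
Net change: 1019.6176 − 1000 = 19.6176 XEL

19.618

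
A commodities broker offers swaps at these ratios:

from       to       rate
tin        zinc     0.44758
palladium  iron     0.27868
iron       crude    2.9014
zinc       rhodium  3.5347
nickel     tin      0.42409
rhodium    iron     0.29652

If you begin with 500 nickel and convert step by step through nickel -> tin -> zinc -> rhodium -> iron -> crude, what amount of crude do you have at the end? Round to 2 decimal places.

500 nickel × 0.42409 = 212.045 tin
212.045 tin × 0.44758 = 94.9071011 zinc
94.9071011 zinc × 3.5347 = 335.46813025817 rhodium
335.46813025817 rhodium × 0.29652 = 99.4730099841525684 iron
99.4730099841525684 iron × 2.9014 = 288.61099116802026195576 crude

288.61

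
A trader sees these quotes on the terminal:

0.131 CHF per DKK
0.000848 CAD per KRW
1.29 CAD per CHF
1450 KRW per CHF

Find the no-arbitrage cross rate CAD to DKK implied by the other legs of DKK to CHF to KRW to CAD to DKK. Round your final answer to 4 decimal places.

Known legs of the cycle: 0.131 × 1450 × 0.000848 = 0.1610776
For no arbitrage the full-cycle product must be 1, so the missing rate is 1 / 0.1610776 ≈ 6.208188.

6.2082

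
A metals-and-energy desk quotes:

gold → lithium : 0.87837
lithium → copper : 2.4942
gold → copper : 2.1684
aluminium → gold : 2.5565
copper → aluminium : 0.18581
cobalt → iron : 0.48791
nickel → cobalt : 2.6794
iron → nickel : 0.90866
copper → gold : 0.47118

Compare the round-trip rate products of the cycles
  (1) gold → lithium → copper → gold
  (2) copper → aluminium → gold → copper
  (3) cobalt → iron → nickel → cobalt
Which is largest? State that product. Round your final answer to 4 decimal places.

1.1879

(1) 0.87837 × 2.4942 × 0.47118 = 1.03228
(2) 0.18581 × 2.5565 × 2.1684 = 1.03004
(3) 0.48791 × 0.90866 × 2.6794 = 1.18790
Highest is cycle (3) at 1.1879 (>1, arbitrage).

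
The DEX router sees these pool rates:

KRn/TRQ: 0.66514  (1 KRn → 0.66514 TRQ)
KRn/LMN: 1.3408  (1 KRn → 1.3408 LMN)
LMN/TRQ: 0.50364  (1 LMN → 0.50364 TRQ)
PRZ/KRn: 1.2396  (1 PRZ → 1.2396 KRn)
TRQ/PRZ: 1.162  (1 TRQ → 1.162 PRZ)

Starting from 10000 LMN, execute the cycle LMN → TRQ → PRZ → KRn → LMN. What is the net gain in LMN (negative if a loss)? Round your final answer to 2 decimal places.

-273.16

10000 LMN × 0.50364 = 5036.4 TRQ
5036.4 TRQ × 1.162 = 5852.2968 PRZ
5852.2968 PRZ × 1.2396 = 7254.50711328 KRn
7254.50711328 KRn × 1.3408 = 9726.843137485824 LMN
Net change: 9726.843137485824 − 10000 = -273.156862514176 LMN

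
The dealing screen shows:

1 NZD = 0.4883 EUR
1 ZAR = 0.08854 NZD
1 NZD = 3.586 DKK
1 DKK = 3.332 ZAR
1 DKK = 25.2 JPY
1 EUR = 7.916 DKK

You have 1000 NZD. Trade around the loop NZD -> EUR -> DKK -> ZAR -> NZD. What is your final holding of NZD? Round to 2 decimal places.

1000 NZD × 0.4883 = 488.3 EUR
488.3 EUR × 7.916 = 3865.3828 DKK
3865.3828 DKK × 3.332 = 12879.4554896 ZAR
12879.4554896 ZAR × 0.08854 = 1140.346989049184 NZD

1140.35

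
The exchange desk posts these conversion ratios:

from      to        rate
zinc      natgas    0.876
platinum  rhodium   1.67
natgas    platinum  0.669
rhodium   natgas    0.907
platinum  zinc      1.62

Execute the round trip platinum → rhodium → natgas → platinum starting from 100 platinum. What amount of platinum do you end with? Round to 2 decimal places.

100 platinum × 1.67 = 167 rhodium
167 rhodium × 0.907 = 151.469 natgas
151.469 natgas × 0.669 = 101.332761 platinum

101.33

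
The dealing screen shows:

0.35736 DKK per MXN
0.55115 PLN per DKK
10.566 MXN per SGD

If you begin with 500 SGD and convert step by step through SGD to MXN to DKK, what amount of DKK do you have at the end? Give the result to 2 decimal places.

1887.93

500 SGD × 10.566 = 5283 MXN
5283 MXN × 0.35736 = 1887.93288 DKK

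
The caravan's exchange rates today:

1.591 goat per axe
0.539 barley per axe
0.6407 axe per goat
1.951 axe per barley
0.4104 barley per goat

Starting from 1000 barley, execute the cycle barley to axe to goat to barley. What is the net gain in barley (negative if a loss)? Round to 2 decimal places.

1000 barley × 1.951 = 1951 axe
1951 axe × 1.591 = 3104.041 goat
3104.041 goat × 0.4104 = 1273.8984264 barley
Net change: 1273.8984264 − 1000 = 273.8984264 barley

273.90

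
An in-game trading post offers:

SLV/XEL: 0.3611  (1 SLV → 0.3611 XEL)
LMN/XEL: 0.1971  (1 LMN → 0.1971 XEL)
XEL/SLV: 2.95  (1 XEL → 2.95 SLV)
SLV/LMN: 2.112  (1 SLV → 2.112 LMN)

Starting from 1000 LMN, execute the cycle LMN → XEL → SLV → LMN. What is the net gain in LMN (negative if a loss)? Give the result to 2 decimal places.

228.01

1000 LMN × 0.1971 = 197.1 XEL
197.1 XEL × 2.95 = 581.445 SLV
581.445 SLV × 2.112 = 1228.01184 LMN
Net change: 1228.01184 − 1000 = 228.01184 LMN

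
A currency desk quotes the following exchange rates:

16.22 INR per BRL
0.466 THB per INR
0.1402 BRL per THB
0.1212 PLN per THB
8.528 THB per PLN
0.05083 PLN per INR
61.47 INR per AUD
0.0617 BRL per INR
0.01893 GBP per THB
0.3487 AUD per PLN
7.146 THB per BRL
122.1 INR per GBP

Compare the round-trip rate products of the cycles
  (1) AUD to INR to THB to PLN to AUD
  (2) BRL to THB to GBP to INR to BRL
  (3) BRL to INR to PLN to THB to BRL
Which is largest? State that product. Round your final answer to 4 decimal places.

(1) 61.47 × 0.466 × 0.1212 × 0.3487 = 1.21061
(2) 7.146 × 0.01893 × 122.1 × 0.0617 = 1.01909
(3) 16.22 × 0.05083 × 8.528 × 0.1402 = 0.98575
Highest is cycle (1) at 1.2106 (>1, arbitrage).

1.2106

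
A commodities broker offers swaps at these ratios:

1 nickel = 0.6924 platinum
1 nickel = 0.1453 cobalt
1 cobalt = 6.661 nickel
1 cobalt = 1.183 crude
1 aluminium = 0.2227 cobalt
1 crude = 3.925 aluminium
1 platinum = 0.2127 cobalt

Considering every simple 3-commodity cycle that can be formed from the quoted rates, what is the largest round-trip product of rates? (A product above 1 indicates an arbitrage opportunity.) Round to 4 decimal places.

1.0341

cobalt→crude→aluminium→cobalt: 1.183 × 3.925 × 0.2227 = 1.03406
cobalt→nickel→platinum→cobalt: 6.661 × 0.6924 × 0.2127 = 0.98099
Maximum is cobalt→crude→aluminium→cobalt at 1.0341; arbitrage exists.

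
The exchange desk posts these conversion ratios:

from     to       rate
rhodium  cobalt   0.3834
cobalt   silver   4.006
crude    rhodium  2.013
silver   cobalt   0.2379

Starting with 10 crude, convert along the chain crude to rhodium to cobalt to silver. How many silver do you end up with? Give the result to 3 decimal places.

30.918

10 crude × 2.013 = 20.13 rhodium
20.13 rhodium × 0.3834 = 7.717842 cobalt
7.717842 cobalt × 4.006 = 30.917675052 silver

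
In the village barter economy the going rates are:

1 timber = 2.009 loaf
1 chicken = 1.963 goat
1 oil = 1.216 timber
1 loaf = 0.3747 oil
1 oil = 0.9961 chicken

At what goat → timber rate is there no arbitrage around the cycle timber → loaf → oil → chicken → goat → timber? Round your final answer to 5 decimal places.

Known legs of the cycle: 2.009 × 0.3747 × 0.9961 × 1.963 = 1.47192902600289
For no arbitrage the full-cycle product must be 1, so the missing rate is 1 / 1.47192902600289 ≈ 0.6793806.

0.67938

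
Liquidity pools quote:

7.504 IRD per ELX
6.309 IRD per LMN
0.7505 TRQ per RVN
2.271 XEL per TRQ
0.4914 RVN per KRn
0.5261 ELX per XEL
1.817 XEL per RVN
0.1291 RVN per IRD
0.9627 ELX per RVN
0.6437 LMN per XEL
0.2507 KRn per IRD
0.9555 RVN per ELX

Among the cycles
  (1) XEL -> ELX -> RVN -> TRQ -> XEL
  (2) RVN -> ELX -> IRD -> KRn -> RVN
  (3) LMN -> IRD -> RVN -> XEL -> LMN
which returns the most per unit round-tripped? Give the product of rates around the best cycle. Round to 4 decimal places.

0.9526

(1) 0.5261 × 0.9555 × 0.7505 × 2.271 = 0.85678
(2) 0.9627 × 7.504 × 0.2507 × 0.4914 = 0.88997
(3) 6.309 × 0.1291 × 1.817 × 0.6437 = 0.95263
Highest is cycle (3) at 0.9526 (≤1, no arbitrage).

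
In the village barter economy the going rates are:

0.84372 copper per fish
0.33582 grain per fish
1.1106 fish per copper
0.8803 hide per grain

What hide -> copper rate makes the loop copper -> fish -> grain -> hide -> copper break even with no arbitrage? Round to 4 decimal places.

Known legs of the cycle: 1.1106 × 0.33582 × 0.8803 = 0.3283181774676
For no arbitrage the full-cycle product must be 1, so the missing rate is 1 / 0.3283181774676 ≈ 3.045826.

3.0458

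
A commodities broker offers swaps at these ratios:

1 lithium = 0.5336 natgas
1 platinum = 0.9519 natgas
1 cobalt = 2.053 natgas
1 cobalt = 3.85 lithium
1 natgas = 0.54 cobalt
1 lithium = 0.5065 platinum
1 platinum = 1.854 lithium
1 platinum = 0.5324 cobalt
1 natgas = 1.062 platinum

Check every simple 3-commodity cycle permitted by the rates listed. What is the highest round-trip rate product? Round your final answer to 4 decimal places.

1.1608

natgas→platinum→cobalt→natgas: 1.062 × 0.5324 × 2.053 = 1.16078
natgas→cobalt→lithium→natgas: 0.54 × 3.85 × 0.5336 = 1.10935
natgas→platinum→lithium→natgas: 1.062 × 1.854 × 0.5336 = 1.05063
lithium→platinum→cobalt→lithium: 0.5065 × 0.5324 × 3.85 = 1.03819
Maximum is natgas→platinum→cobalt→natgas at 1.1608; arbitrage exists.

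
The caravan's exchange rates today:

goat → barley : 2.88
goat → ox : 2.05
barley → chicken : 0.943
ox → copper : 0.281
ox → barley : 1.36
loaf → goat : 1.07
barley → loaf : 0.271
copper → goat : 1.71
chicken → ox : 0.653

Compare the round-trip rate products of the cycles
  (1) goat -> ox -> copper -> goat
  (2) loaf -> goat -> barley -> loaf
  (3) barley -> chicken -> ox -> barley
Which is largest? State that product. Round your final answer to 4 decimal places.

0.9850

(1) 2.05 × 0.281 × 1.71 = 0.98505
(2) 1.07 × 2.88 × 0.271 = 0.83511
(3) 0.943 × 0.653 × 1.36 = 0.83746
Highest is cycle (1) at 0.9850 (≤1, no arbitrage).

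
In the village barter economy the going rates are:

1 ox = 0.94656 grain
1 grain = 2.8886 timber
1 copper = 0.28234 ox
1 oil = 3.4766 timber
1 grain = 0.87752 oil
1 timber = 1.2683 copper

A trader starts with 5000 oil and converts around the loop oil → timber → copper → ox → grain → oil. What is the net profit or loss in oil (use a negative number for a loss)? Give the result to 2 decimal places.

170.40

5000 oil × 3.4766 = 17383 timber
17383 timber × 1.2683 = 22046.8589 copper
22046.8589 copper × 0.28234 = 6224.710141826 ox
6224.710141826 ox × 0.94656 = 5892.06163184681856 grain
5892.06163184681856 grain × 0.87752 = 5170.4019231782202227712 oil
Net change: 5170.4019231782202227712 − 5000 = 170.4019231782202227712 oil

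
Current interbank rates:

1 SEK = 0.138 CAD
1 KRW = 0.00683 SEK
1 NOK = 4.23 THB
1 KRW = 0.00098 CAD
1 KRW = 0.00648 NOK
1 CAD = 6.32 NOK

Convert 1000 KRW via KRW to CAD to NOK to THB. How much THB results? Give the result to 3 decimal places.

1000 KRW × 0.00098 = 0.98 CAD
0.98 CAD × 6.32 = 6.1936 NOK
6.1936 NOK × 4.23 = 26.198928 THB

26.199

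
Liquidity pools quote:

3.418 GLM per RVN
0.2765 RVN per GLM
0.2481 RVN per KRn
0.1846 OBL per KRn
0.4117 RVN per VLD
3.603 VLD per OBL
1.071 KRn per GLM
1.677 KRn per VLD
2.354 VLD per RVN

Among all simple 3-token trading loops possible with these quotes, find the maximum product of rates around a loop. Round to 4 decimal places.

1.1154

KRn→OBL→VLD→KRn: 0.1846 × 3.603 × 1.677 = 1.11540
KRn→RVN→VLD→KRn: 0.2481 × 2.354 × 1.677 = 0.97941
GLM→KRn→RVN→GLM: 1.071 × 0.2481 × 3.418 = 0.90821
Maximum is KRn→OBL→VLD→KRn at 1.1154; arbitrage exists.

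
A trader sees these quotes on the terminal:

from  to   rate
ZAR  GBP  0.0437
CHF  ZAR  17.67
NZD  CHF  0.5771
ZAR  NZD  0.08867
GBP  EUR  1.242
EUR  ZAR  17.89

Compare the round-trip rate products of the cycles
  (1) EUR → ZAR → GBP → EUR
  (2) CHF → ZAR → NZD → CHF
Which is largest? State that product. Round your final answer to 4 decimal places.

(1) 17.89 × 0.0437 × 1.242 = 0.97099
(2) 17.67 × 0.08867 × 0.5771 = 0.90420
Highest is cycle (1) at 0.9710 (≤1, no arbitrage).

0.9710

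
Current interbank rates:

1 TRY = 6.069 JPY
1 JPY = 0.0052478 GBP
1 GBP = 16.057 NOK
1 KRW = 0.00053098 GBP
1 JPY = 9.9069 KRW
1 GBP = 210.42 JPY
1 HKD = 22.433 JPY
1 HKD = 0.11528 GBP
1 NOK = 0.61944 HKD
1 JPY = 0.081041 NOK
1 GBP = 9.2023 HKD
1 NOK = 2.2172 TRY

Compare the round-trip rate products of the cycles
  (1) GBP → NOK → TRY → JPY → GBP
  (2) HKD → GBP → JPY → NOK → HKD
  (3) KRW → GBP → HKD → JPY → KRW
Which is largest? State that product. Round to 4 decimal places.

(1) 16.057 × 2.2172 × 6.069 × 0.0052478 = 1.13387
(2) 0.11528 × 210.42 × 0.081041 × 0.61944 = 1.21771
(3) 0.00053098 × 9.2023 × 22.433 × 9.9069 = 1.08592
Highest is cycle (2) at 1.2177 (>1, arbitrage).

1.2177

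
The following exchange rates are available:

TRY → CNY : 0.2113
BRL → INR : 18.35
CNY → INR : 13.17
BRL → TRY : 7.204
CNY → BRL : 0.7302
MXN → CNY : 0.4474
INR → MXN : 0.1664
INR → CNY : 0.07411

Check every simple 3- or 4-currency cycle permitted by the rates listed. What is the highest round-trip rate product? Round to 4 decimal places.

1.1115

TRY→CNY→BRL→TRY: 0.2113 × 0.7302 × 7.204 = 1.11151
CNY→BRL→INR→MXN→CNY: 0.7302 × 18.35 × 0.1664 × 0.4474 = 0.99753
CNY→BRL→INR→CNY: 0.7302 × 18.35 × 0.07411 = 0.99301
CNY→INR→MXN→CNY: 13.17 × 0.1664 × 0.4474 = 0.98047
Maximum is TRY→CNY→BRL→TRY at 1.1115; arbitrage exists.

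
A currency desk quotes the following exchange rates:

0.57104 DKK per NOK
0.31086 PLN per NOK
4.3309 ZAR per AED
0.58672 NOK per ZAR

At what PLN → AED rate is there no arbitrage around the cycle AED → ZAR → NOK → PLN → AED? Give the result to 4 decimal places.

1.2660

Known legs of the cycle: 4.3309 × 0.58672 × 0.31086 = 0.78990323293728
For no arbitrage the full-cycle product must be 1, so the missing rate is 1 / 0.78990323293728 ≈ 1.265978.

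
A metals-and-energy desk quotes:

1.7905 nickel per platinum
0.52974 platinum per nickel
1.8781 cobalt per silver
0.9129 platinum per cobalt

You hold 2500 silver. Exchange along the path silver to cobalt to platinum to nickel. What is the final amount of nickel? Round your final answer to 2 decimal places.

7674.61

2500 silver × 1.8781 = 4695.25 cobalt
4695.25 cobalt × 0.9129 = 4286.293725 platinum
4286.293725 platinum × 1.7905 = 7674.6089146125 nickel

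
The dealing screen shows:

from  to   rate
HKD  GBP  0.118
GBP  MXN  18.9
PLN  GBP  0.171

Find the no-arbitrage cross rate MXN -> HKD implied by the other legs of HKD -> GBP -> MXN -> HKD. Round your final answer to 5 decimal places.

0.44839

Known legs of the cycle: 0.118 × 18.9 = 2.2302
For no arbitrage the full-cycle product must be 1, so the missing rate is 1 / 2.2302 ≈ 0.4483903.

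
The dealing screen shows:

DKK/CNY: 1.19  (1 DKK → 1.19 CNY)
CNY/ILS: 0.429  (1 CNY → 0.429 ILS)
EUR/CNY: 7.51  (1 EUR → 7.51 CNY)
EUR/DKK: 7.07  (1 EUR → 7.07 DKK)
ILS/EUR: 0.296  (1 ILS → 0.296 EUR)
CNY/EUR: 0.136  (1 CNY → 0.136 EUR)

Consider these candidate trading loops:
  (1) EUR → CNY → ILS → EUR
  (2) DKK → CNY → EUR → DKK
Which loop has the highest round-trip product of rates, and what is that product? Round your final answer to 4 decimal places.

(1) 7.51 × 0.429 × 0.296 = 0.95365
(2) 1.19 × 0.136 × 7.07 = 1.14421
Highest is cycle (2) at 1.1442 (>1, arbitrage).

1.1442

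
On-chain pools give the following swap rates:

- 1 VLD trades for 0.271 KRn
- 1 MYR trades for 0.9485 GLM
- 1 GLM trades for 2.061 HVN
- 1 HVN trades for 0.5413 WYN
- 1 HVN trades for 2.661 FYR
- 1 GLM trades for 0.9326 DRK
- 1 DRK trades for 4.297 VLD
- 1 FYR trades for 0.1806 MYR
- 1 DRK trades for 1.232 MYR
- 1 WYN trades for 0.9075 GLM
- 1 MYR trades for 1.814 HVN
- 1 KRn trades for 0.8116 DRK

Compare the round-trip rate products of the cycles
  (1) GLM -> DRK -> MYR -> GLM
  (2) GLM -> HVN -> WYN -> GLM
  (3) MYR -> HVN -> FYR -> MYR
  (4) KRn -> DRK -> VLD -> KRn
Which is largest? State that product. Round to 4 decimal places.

(1) 0.9326 × 1.232 × 0.9485 = 1.08979
(2) 2.061 × 0.5413 × 0.9075 = 1.01242
(3) 1.814 × 2.661 × 0.1806 = 0.87177
(4) 0.8116 × 4.297 × 0.271 = 0.94510
Highest is cycle (1) at 1.0898 (>1, arbitrage).

1.0898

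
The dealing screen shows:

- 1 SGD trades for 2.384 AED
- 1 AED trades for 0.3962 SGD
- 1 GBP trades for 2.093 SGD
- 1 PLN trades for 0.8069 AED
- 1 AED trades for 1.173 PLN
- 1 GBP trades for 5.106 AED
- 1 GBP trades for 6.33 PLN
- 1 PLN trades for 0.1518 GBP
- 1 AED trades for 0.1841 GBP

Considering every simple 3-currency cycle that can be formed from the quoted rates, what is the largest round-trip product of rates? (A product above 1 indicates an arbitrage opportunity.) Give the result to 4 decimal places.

PLN→AED→GBP→PLN: 0.8069 × 0.1841 × 6.33 = 0.94032
AED→GBP→SGD→AED: 0.1841 × 2.093 × 2.384 = 0.91861
PLN→GBP→AED→PLN: 0.1518 × 5.106 × 1.173 = 0.90918
Maximum is PLN→AED→GBP→PLN at 0.9403; no arbitrage — every cycle loses value.

0.9403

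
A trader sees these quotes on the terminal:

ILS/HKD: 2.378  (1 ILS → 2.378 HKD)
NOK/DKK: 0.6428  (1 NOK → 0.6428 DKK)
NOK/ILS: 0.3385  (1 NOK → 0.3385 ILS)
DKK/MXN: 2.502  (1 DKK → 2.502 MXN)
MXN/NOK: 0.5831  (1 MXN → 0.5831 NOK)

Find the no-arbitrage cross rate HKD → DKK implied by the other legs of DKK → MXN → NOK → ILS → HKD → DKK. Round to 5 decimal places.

Known legs of the cycle: 2.502 × 0.5831 × 0.3385 × 2.378 = 1.1743589719386
For no arbitrage the full-cycle product must be 1, so the missing rate is 1 / 1.1743589719386 ≈ 0.8515284.

0.85153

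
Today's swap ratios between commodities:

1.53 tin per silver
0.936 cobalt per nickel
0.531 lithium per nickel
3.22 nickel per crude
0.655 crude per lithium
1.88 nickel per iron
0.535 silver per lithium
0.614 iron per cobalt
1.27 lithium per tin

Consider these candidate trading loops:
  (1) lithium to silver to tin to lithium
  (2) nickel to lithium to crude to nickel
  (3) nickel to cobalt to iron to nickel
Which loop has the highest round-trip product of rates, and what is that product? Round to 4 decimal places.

1.1199

(1) 0.535 × 1.53 × 1.27 = 1.03956
(2) 0.531 × 0.655 × 3.22 = 1.11993
(3) 0.936 × 0.614 × 1.88 = 1.08044
Highest is cycle (2) at 1.1199 (>1, arbitrage).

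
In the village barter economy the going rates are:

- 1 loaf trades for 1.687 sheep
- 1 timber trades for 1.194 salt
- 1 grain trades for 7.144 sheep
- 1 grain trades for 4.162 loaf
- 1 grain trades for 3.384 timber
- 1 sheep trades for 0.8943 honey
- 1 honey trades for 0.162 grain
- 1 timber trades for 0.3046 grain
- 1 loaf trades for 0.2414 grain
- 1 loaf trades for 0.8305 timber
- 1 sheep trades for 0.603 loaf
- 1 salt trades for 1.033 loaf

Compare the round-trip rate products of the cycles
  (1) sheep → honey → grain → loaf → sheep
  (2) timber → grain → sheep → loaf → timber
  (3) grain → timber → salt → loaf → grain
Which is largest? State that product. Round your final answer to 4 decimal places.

1.0898

(1) 0.8943 × 0.162 × 4.162 × 1.687 = 1.01722
(2) 0.3046 × 7.144 × 0.603 × 0.8305 = 1.08975
(3) 3.384 × 1.194 × 1.033 × 0.2414 = 1.00756
Highest is cycle (2) at 1.0898 (>1, arbitrage).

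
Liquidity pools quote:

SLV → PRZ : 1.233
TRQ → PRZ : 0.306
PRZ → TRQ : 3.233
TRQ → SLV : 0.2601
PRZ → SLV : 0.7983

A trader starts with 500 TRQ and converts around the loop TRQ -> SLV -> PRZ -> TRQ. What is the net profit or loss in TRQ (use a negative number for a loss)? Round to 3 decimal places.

18.417

500 TRQ × 0.2601 = 130.05 SLV
130.05 SLV × 1.233 = 160.35165 PRZ
160.35165 PRZ × 3.233 = 518.41688445 TRQ
Net change: 518.41688445 − 500 = 18.41688445 TRQ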